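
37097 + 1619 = 38716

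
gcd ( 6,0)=6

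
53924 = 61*884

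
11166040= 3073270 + 8092770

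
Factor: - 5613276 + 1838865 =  - 3774411 = - 3^3 * 43^1*3251^1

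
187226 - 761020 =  - 573794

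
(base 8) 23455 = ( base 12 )5979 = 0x272D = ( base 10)10029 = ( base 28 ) cm5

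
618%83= 37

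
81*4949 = 400869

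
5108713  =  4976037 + 132676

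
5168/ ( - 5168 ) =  - 1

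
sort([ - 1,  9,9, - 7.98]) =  [ - 7.98, - 1,  9 , 9] 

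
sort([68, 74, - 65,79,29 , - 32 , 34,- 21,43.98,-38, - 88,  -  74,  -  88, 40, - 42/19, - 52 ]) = [-88, - 88, -74, - 65,-52, - 38, - 32, - 21, - 42/19,29,34,40,43.98, 68,74,79 ] 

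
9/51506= 9/51506 = 0.00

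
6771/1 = 6771=   6771.00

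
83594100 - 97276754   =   - 13682654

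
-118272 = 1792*( - 66 )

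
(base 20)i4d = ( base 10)7293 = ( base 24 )CFL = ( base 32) 73t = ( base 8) 16175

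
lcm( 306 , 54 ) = 918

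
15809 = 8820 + 6989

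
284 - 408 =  - 124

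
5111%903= 596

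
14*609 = 8526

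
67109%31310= 4489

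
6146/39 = 6146/39 = 157.59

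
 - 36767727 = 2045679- 38813406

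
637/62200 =637/62200 = 0.01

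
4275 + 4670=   8945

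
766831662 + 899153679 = 1665985341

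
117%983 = 117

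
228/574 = 114/287 =0.40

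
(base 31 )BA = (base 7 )1011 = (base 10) 351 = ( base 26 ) DD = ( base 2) 101011111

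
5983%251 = 210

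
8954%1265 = 99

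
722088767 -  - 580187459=1302276226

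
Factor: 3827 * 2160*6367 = 2^4 * 3^3*5^1*43^1*89^1*6367^1 = 52631659440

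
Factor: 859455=3^2*5^1*71^1*269^1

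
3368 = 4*842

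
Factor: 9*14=126 = 2^1*3^2* 7^1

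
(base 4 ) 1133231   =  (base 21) die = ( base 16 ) 17ED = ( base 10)6125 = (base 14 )2337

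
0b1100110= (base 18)5C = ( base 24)46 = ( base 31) 39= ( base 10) 102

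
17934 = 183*98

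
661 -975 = - 314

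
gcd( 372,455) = 1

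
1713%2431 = 1713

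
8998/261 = 34+124/261 =34.48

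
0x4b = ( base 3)2210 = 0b1001011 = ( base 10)75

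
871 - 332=539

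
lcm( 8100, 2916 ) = 72900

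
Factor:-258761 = -19^1*13619^1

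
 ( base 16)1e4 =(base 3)122221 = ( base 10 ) 484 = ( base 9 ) 587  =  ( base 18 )18G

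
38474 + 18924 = 57398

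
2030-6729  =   - 4699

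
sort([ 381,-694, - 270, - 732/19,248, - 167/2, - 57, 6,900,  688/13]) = [ - 694, - 270, - 167/2, - 57,-732/19, 6,688/13,  248, 381 , 900 ] 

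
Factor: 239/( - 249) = -3^( - 1 ) * 83^( - 1)*239^1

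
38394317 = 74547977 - 36153660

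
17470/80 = 1747/8 =218.38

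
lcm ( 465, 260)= 24180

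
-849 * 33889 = -28771761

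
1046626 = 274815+771811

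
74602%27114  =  20374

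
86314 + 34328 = 120642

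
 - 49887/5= - 49887/5= - 9977.40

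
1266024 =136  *9309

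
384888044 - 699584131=-314696087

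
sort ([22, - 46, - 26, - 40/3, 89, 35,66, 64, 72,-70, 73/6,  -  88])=[ - 88, - 70, - 46,-26, - 40/3, 73/6, 22, 35, 64, 66, 72, 89 ] 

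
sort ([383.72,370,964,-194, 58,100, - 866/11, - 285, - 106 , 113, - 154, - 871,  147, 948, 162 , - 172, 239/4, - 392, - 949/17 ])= [ - 871,-392, - 285, - 194 , - 172, - 154, - 106, - 866/11, - 949/17, 58, 239/4,100, 113 , 147 , 162, 370,383.72, 948,  964]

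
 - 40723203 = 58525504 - 99248707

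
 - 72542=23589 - 96131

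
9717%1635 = 1542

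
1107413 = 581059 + 526354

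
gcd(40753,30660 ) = 1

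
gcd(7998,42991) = 1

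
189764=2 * 94882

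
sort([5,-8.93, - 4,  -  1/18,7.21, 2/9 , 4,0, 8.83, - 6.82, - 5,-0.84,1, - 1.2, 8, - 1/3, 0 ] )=[-8.93, - 6.82, - 5, - 4,  -  1.2, - 0.84, - 1/3 , - 1/18, 0, 0, 2/9, 1,4 , 5,7.21, 8, 8.83]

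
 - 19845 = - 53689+33844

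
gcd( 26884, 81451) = 47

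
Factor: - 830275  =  -5^2*33211^1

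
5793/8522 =5793/8522  =  0.68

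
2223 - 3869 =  - 1646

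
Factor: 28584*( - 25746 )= - 2^4*3^3*7^1 *397^1*613^1=- 735923664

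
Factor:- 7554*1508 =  - 2^3*3^1 * 13^1*29^1*1259^1 = - 11391432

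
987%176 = 107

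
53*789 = 41817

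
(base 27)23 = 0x39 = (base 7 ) 111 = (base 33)1O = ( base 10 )57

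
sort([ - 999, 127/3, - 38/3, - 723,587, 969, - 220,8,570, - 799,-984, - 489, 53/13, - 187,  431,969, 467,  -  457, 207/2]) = [ - 999, - 984, - 799,  -  723, - 489, - 457, - 220, - 187, - 38/3, 53/13, 8, 127/3,207/2,431, 467,570, 587,969,969]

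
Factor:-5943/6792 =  - 2^( - 3)*7^1 = - 7/8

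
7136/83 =85 + 81/83 = 85.98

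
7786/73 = 106 + 48/73 = 106.66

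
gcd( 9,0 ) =9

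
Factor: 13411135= 5^1*2682227^1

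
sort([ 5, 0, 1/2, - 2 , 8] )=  [-2, 0, 1/2, 5,8 ] 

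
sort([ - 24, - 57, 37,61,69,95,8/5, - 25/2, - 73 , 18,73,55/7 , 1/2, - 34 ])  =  [ - 73, - 57,-34, - 24, - 25/2,1/2, 8/5 , 55/7,18,37,  61, 69,73, 95 ]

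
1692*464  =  785088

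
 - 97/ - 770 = 97/770 = 0.13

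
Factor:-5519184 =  - 2^4*3^1 * 11^1*10453^1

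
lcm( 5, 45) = 45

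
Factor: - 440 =-2^3*5^1*11^1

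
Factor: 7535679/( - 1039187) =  - 3^1*29^1 * 37^1 * 2341^1 *1039187^( - 1 )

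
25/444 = 25/444= 0.06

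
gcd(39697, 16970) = 1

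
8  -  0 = 8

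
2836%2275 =561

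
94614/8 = 11826+3/4 = 11826.75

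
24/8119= 24/8119 = 0.00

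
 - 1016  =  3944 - 4960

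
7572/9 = 841 + 1/3= 841.33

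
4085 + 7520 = 11605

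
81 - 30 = 51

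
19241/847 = 22+607/847 = 22.72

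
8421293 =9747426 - 1326133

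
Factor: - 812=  - 2^2*7^1*29^1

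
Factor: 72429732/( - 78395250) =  - 12071622/13065875 = - 2^1*3^1 * 5^(  -  3)*439^1 * 4583^1*104527^( - 1)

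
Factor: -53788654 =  - 2^1*2789^1  *9643^1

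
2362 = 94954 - 92592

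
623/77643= 623/77643 = 0.01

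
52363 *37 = 1937431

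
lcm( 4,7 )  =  28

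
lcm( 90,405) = 810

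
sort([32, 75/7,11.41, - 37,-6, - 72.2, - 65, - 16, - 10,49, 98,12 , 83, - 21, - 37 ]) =[ - 72.2, - 65, - 37, - 37, - 21,-16, - 10, - 6, 75/7  ,  11.41, 12,  32, 49,83,98] 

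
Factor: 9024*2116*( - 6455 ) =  - 2^8*3^1 *5^1*23^2*47^1*1291^1 = - 123256830720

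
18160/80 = 227=227.00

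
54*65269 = 3524526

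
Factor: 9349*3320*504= 15643494720= 2^6*3^2*5^1*7^1*83^1*9349^1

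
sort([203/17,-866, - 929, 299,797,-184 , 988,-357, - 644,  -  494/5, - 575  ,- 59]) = [ - 929, - 866,-644, - 575,-357, - 184, - 494/5,-59,203/17,299, 797,988] 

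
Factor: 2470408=2^3*308801^1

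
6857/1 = 6857= 6857.00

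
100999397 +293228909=394228306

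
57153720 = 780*73274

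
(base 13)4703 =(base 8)23366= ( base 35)84y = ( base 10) 9974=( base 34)8lc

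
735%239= 18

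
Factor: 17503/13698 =23/18 = 2^( -1 ) * 3^( - 2)*23^1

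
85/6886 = 85/6886 = 0.01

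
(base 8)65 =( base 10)53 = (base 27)1Q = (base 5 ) 203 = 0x35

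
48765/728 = 48765/728 = 66.98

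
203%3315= 203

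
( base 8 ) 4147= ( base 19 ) 5I4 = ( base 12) 12b3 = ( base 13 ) C96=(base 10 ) 2151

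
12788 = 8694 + 4094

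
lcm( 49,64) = 3136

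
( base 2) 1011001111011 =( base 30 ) 6bp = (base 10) 5755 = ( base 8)13173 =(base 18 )hdd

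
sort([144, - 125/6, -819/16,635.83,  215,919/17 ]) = [ - 819/16, - 125/6,919/17 , 144,  215,635.83 ] 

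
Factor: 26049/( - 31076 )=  - 57/68 = - 2^( - 2)*3^1*17^ (-1)*19^1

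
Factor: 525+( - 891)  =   - 366 = - 2^1 *3^1*61^1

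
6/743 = 6/743 = 0.01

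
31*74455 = 2308105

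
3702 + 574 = 4276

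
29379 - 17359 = 12020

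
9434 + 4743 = 14177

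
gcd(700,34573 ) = 7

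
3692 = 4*923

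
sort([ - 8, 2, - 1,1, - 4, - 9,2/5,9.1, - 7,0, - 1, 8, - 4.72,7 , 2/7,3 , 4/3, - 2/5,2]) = [-9, - 8, - 7, - 4.72, - 4, - 1, - 1, - 2/5 , 0,2/7,2/5,1,4/3,2,  2, 3,7,8  ,  9.1]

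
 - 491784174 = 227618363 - 719402537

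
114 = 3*38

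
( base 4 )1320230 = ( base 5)221344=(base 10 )7724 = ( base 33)732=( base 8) 17054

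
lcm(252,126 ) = 252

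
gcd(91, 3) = 1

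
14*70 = 980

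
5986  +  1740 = 7726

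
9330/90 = 103 + 2/3 = 103.67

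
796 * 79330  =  63146680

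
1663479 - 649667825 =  - 648004346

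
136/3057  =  136/3057 = 0.04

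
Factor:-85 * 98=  -8330 = - 2^1*5^1*7^2*17^1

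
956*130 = 124280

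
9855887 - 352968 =9502919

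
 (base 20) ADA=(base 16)10AE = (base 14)17b0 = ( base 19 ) BFE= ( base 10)4270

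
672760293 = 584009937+88750356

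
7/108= 7/108  =  0.06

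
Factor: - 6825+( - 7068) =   -  3^1*11^1  *421^1  =  - 13893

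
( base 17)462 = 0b10011101100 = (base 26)1MC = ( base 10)1260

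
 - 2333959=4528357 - 6862316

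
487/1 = 487 = 487.00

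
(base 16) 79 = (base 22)5B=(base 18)6d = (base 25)4l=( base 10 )121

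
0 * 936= 0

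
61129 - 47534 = 13595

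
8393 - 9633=  -  1240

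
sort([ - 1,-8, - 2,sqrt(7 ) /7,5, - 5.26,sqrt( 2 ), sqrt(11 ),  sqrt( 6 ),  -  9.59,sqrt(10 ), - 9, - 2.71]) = [-9.59,-9, - 8, - 5.26 , - 2.71, - 2,- 1,sqrt(7 )/7,sqrt(2),sqrt(6), sqrt(10 ), sqrt( 11 ), 5 ]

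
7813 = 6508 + 1305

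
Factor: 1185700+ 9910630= 11096330=2^1 * 5^1*7^1*158519^1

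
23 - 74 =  - 51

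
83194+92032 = 175226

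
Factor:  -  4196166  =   - 2^1*3^1*13^1*23^1*2339^1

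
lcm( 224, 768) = 5376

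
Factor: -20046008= -2^3*37^1*67723^1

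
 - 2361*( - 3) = 7083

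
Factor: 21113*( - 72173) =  - 43^1 * 491^1*72173^1 = - 1523788549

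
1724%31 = 19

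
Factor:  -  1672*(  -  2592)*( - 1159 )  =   - 2^8*3^4*11^1*19^2*61^1  =  - 5022902016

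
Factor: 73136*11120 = 813272320 = 2^8 * 5^1 *7^1 * 139^1*653^1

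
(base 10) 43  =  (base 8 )53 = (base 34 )19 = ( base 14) 31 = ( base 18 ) 27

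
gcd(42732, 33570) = 18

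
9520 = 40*238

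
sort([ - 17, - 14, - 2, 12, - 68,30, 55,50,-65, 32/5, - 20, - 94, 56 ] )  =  [  -  94,- 68, - 65, - 20, - 17, - 14, - 2, 32/5, 12,30, 50, 55,56] 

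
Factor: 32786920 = 2^3*5^1*819673^1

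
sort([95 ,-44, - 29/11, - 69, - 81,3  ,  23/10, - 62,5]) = [  -  81, -69, - 62,-44, - 29/11, 23/10 , 3,5, 95]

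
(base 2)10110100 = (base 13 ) 10b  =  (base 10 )180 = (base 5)1210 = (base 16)b4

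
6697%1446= 913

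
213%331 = 213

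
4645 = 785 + 3860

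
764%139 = 69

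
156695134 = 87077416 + 69617718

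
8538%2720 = 378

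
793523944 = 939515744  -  145991800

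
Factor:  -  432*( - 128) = 55296  =  2^11 * 3^3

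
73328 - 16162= 57166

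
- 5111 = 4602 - 9713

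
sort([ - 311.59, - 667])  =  [-667, - 311.59 ] 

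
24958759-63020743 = -38061984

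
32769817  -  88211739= - 55441922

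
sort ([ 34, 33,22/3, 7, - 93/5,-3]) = [ -93/5, - 3, 7,22/3, 33,  34 ] 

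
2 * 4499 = 8998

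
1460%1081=379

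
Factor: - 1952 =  - 2^5*61^1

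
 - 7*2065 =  - 14455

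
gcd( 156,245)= 1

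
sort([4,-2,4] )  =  [ - 2,4,4 ] 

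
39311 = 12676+26635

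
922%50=22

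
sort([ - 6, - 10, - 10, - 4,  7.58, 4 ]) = [ - 10 , - 10, - 6,- 4, 4,7.58] 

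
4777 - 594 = 4183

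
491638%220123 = 51392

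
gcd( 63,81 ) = 9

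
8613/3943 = 2+727/3943 = 2.18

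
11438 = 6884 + 4554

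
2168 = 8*271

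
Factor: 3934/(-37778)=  - 7^1*13^( - 1 )*281^1*1453^(-1 ) = - 1967/18889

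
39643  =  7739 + 31904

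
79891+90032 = 169923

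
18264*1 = 18264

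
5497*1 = 5497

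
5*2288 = 11440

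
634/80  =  7 + 37/40 = 7.92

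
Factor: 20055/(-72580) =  - 2^ (- 2 )*3^1 * 7^1*  19^( - 1)= - 21/76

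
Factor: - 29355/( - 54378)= 2^( - 1 ) * 3^(-2 )*5^1*53^( - 1)*103^1=515/954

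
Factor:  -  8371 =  - 11^1*761^1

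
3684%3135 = 549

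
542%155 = 77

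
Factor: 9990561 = 3^1*7^4 * 19^1* 73^1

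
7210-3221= 3989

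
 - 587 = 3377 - 3964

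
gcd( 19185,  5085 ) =15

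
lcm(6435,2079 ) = 135135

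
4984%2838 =2146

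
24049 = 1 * 24049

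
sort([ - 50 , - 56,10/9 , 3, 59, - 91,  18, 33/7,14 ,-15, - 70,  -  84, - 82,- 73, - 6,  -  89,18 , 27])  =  [ - 91, - 89, - 84, -82,-73, - 70,  -  56 , - 50 , - 15, - 6, 10/9,3,33/7,14,18, 18 , 27, 59]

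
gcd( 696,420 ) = 12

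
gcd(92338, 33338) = 2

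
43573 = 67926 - 24353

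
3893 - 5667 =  - 1774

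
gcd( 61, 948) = 1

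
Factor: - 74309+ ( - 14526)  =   - 88835 = - 5^1*109^1*163^1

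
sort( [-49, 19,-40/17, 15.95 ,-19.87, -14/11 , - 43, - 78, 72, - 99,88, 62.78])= [-99,-78,-49, - 43, - 19.87,-40/17, - 14/11, 15.95,  19, 62.78, 72, 88]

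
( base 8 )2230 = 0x498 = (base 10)1176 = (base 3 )1121120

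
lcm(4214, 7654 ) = 375046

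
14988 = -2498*( - 6 )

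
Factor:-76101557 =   -  7^2*1553093^1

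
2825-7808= -4983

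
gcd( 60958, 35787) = 1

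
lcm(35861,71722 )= 71722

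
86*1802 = 154972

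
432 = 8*54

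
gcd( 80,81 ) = 1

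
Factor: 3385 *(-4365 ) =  - 14775525 = -  3^2*5^2 * 97^1*677^1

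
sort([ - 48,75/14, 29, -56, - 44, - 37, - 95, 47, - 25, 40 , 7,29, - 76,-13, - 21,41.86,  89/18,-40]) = [ - 95, - 76, - 56, - 48, - 44, - 40 ,-37, - 25, - 21, - 13, 89/18,75/14 , 7,29, 29, 40, 41.86,47 ] 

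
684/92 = 171/23 = 7.43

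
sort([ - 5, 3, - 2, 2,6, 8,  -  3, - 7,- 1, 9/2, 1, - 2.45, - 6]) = [ - 7, - 6, -5, - 3, - 2.45, - 2 , - 1, 1, 2, 3, 9/2, 6, 8] 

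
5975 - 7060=  -  1085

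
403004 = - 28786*(  -  14)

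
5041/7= 5041/7= 720.14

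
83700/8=20925/2=10462.50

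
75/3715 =15/743 = 0.02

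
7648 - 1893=5755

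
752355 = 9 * 83595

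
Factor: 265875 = 3^1 * 5^3*  709^1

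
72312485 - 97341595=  - 25029110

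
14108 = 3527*4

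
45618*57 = 2600226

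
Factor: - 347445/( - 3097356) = 115815/1032452 = 2^( - 2 )*3^1*5^1*7^1*1103^1*258113^ (-1 ) 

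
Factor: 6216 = 2^3*3^1*7^1* 37^1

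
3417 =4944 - 1527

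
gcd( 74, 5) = 1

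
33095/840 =39 + 67/168 =39.40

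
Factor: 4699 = 37^1*127^1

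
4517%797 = 532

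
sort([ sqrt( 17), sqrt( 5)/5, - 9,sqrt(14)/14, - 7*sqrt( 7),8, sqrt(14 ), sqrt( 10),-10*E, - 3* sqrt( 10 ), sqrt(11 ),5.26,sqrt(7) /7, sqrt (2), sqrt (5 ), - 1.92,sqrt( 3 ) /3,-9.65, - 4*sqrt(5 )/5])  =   [ - 10*E, - 7*sqrt(7),-9.65, - 3 *sqrt(10), - 9, - 1.92, - 4*sqrt( 5 )/5,sqrt(14 )/14, sqrt( 7) /7,sqrt(5)/5, sqrt( 3 ) /3, sqrt(2 ),  sqrt(5 ) , sqrt(10),sqrt( 11),sqrt(14), sqrt( 17 ), 5.26,  8]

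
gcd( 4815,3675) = 15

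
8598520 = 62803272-54204752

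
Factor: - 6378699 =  - 3^1*19^1*47^1*2381^1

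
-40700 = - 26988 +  - 13712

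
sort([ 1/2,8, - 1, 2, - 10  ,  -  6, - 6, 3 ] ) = [ - 10, - 6,  -  6, - 1,1/2 , 2, 3, 8] 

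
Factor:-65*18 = -2^1*3^2*5^1*13^1 = -1170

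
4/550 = 2/275 = 0.01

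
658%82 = 2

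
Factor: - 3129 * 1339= -3^1*7^1 * 13^1*103^1*149^1= - 4189731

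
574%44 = 2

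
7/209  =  7/209 =0.03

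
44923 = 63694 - 18771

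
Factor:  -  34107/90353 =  - 3^1*11369^1*90353^( - 1 )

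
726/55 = 13  +  1/5=13.20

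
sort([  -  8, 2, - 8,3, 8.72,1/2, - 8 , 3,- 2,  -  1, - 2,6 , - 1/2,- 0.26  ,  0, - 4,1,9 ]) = [ - 8, - 8, - 8,-4,- 2,-2, - 1, - 1/2, - 0.26 , 0,1/2, 1, 2 , 3, 3  ,  6,8.72,9]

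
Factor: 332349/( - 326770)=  - 2^ ( - 1)* 3^1*5^ ( - 1) * 41^( - 1)*139^1 = -417/410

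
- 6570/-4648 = 1 + 961/2324 =1.41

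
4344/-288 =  - 181/12 = - 15.08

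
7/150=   7/150 = 0.05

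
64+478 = 542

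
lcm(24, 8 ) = 24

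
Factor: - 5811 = -3^1*13^1*149^1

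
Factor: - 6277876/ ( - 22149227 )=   2^2*11^1*61^1 * 2339^1*22149227^( - 1)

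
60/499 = 60/499 = 0.12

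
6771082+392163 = 7163245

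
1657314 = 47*35262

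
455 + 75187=75642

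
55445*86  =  4768270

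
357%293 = 64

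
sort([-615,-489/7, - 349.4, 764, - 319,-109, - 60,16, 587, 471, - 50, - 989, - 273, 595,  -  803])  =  [ - 989, - 803, - 615,-349.4, - 319,-273,  -  109, -489/7,  -  60,  -  50,16, 471,587,595, 764]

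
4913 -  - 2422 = 7335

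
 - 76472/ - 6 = 38236/3 = 12745.33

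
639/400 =1 + 239/400 = 1.60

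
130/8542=65/4271=0.02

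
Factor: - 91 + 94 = 3 = 3^1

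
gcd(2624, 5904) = 656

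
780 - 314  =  466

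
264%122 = 20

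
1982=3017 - 1035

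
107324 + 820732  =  928056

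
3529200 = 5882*600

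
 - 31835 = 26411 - 58246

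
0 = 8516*0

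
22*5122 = 112684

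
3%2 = 1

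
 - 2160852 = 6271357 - 8432209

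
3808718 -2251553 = 1557165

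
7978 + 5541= 13519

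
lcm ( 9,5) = 45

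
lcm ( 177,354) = 354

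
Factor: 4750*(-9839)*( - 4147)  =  2^1*5^3* 11^1*13^1*19^1*29^1*9839^1 = 193811081750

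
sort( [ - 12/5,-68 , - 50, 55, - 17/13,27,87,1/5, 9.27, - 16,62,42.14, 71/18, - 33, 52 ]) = [-68,-50, - 33,-16,-12/5, - 17/13,1/5, 71/18, 9.27, 27, 42.14, 52, 55, 62, 87 ] 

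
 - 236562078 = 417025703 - 653587781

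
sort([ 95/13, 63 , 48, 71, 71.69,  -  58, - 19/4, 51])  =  [ - 58 , - 19/4, 95/13,  48,51,63,71, 71.69]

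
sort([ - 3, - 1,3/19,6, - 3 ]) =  [-3  , - 3, - 1,3/19,  6]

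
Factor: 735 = 3^1 *5^1*7^2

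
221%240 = 221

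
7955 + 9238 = 17193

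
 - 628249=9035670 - 9663919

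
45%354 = 45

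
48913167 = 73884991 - 24971824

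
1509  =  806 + 703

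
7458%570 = 48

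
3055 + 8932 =11987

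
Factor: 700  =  2^2*5^2*7^1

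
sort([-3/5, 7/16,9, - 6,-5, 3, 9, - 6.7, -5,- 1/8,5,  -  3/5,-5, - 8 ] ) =[- 8, - 6.7, - 6, - 5, - 5,- 5, - 3/5,-3/5,-1/8, 7/16 , 3, 5,  9, 9]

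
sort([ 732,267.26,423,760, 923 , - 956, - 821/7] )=[ - 956, - 821/7,267.26,423,732,760,923]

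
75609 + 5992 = 81601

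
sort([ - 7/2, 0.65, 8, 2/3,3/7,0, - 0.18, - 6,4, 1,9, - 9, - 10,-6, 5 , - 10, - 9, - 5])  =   [ - 10,-10, - 9, - 9, - 6,-6, - 5, - 7/2, - 0.18, 0,3/7, 0.65, 2/3 , 1,4,  5,8, 9] 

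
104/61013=104/61013  =  0.00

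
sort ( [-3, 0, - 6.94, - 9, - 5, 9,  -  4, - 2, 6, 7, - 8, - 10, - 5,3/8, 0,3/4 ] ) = [ - 10, - 9, - 8,-6.94, - 5,-5 , - 4, - 3, - 2, 0,0,  3/8, 3/4,  6, 7, 9] 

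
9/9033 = 3/3011 = 0.00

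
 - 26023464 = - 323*80568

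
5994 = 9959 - 3965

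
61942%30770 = 402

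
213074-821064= - 607990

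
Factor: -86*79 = -2^1  *43^1* 79^1 =- 6794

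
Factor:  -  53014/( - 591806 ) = 13^1*2039^1 * 295903^( - 1) = 26507/295903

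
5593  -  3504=2089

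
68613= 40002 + 28611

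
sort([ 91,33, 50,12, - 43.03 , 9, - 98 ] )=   [ - 98, - 43.03, 9, 12,33, 50,91]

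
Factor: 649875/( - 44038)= - 2^( - 1) *3^1*5^3  *97^( - 1 )*227^( - 1)*1733^1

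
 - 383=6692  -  7075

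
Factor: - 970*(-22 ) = 21340 = 2^2*5^1*11^1*97^1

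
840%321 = 198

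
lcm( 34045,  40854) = 204270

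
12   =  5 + 7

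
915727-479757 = 435970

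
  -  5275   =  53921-59196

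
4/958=2/479 = 0.00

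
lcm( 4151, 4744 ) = 33208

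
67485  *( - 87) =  - 5871195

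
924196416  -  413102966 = 511093450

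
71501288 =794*90052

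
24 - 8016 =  - 7992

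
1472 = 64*23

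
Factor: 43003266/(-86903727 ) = -2^1 * 7167211^1*28967909^( -1 ) =- 14334422/28967909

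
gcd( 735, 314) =1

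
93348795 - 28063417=65285378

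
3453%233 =191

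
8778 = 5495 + 3283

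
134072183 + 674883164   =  808955347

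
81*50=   4050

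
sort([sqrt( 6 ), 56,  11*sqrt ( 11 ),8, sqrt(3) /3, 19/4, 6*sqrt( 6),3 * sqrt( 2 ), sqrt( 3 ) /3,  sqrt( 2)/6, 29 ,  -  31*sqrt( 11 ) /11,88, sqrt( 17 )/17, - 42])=[ - 42, - 31*sqrt(11 ) /11,  sqrt( 2) /6 , sqrt( 17 ) /17, sqrt( 3) /3, sqrt(3 )/3,sqrt( 6 ) , 3*sqrt( 2 ), 19/4,8, 6*sqrt ( 6), 29, 11*sqrt( 11 ),56,88]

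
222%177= 45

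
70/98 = 5/7 = 0.71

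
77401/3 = 25800 + 1/3 = 25800.33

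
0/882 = 0 = 0.00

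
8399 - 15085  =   - 6686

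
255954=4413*58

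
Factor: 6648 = 2^3* 3^1 * 277^1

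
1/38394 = 1/38394 = 0.00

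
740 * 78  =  57720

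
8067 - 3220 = 4847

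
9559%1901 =54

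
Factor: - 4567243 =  - 37^1*123439^1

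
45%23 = 22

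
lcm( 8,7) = 56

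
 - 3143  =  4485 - 7628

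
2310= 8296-5986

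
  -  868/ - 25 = 34+18/25 = 34.72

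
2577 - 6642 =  - 4065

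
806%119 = 92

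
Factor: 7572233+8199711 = 15771944 = 2^3*199^1*9907^1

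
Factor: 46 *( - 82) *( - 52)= 2^4* 13^1*23^1 *41^1= 196144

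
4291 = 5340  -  1049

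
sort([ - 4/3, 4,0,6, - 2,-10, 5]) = [ - 10, - 2,- 4/3,0, 4,5,6 ] 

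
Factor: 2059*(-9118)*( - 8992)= 168815466304 = 2^6 * 29^1*47^1*71^1*97^1*281^1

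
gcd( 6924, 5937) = 3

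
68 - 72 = -4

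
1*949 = 949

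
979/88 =11 + 1/8 =11.12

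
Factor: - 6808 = -2^3*23^1*37^1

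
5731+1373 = 7104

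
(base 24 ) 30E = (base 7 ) 5036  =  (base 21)3jk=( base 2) 11011001110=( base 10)1742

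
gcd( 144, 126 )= 18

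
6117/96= 2039/32=63.72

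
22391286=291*76946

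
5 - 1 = 4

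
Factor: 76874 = 2^1*7^1*17^2*19^1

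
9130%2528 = 1546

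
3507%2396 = 1111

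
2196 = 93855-91659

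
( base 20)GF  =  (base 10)335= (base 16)14F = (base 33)a5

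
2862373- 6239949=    - 3377576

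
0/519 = 0 = 0.00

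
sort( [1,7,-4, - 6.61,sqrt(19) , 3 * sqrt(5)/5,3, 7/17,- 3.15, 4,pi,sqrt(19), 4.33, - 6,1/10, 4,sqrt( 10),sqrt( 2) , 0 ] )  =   [- 6.61, - 6,-4,-3.15,0,1/10,7/17 , 1,3*sqrt( 5)/5, sqrt( 2),3,pi,sqrt(10),4, 4, 4.33,sqrt(19 ), sqrt( 19), 7]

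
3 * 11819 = 35457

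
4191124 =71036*59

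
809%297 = 215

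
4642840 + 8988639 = 13631479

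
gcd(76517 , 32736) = 1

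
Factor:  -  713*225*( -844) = 2^2 * 3^2*5^2*23^1*31^1*211^1 = 135398700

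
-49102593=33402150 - 82504743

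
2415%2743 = 2415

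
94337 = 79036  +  15301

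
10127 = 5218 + 4909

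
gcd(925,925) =925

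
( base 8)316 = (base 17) C2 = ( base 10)206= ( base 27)7H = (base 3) 21122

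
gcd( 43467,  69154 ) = 1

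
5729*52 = 297908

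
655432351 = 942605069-287172718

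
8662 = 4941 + 3721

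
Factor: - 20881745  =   - 5^1 * 601^1*6949^1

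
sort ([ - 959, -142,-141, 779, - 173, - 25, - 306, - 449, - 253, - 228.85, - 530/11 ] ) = [- 959,- 449, - 306, - 253, - 228.85 , - 173, - 142, - 141, -530/11, - 25, 779]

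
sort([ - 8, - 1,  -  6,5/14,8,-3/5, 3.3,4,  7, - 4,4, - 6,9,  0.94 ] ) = [ - 8,-6, - 6,-4,  -  1, - 3/5 , 5/14, 0.94,3.3, 4, 4, 7 , 8, 9 ] 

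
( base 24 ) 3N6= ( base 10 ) 2286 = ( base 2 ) 100011101110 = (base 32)27e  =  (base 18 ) 710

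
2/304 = 1/152  =  0.01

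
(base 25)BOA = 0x1d3d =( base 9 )11236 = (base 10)7485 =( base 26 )B1N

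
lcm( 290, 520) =15080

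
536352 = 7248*74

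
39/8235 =13/2745  =  0.00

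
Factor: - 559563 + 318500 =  - 23^1*47^1*223^1 = - 241063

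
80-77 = 3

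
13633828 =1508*9041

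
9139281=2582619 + 6556662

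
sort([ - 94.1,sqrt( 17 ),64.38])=[ - 94.1,sqrt( 17 ),64.38 ]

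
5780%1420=100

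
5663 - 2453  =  3210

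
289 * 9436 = 2727004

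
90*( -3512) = - 316080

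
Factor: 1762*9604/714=2^2*3^ ( -1)*7^3 * 17^(-1)*881^1 = 1208732/51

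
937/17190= 937/17190 = 0.05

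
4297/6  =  4297/6= 716.17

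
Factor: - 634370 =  - 2^1*  5^1*11^1*73^1  *  79^1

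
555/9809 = 555/9809 = 0.06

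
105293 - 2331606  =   - 2226313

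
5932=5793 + 139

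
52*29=1508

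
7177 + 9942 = 17119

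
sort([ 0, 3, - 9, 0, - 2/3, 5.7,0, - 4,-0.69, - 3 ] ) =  [-9,-4,  -  3,-0.69,-2/3, 0,0, 0, 3, 5.7]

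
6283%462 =277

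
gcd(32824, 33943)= 373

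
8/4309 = 8/4309 = 0.00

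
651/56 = 11+5/8 = 11.62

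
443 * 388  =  171884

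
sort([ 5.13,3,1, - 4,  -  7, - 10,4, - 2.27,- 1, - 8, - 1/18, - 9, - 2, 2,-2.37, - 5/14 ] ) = [  -  10, - 9, - 8, - 7,  -  4,- 2.37, - 2.27, - 2, - 1, - 5/14,-1/18,1,2,3 , 4, 5.13 ]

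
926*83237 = 77077462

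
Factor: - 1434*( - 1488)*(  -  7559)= - 16129333728 = - 2^5*3^2 * 31^1* 239^1*7559^1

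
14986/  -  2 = -7493/1 = - 7493.00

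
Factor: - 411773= - 31^1*  37^1*359^1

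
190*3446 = 654740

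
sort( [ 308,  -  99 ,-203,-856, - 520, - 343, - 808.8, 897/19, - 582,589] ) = [ - 856 ,-808.8 ,- 582, - 520 , - 343, - 203, - 99, 897/19,308,  589 ] 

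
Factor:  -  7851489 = - 3^1*29^1*90247^1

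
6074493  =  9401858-3327365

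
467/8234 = 467/8234= 0.06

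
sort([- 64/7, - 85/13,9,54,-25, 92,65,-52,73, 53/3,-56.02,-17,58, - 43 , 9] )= [- 56.02, - 52, - 43, - 25 , - 17, - 64/7,  -  85/13,9,9,53/3 , 54,58, 65, 73,92]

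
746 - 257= 489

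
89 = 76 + 13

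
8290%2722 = 124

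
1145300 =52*22025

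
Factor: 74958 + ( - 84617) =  - 13^1*743^1=- 9659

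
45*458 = 20610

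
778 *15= 11670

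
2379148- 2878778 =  - 499630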